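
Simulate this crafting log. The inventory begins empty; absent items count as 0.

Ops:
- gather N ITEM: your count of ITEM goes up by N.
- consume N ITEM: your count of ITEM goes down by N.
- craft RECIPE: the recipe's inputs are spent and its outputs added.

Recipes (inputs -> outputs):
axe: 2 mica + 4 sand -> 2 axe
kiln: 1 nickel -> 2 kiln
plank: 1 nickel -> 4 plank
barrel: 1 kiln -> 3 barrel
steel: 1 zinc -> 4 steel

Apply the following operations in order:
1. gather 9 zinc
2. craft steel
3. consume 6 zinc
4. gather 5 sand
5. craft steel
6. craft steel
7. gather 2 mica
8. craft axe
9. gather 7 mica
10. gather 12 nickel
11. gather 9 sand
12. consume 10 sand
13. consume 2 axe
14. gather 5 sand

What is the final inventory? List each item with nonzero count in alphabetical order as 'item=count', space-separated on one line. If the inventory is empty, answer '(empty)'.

After 1 (gather 9 zinc): zinc=9
After 2 (craft steel): steel=4 zinc=8
After 3 (consume 6 zinc): steel=4 zinc=2
After 4 (gather 5 sand): sand=5 steel=4 zinc=2
After 5 (craft steel): sand=5 steel=8 zinc=1
After 6 (craft steel): sand=5 steel=12
After 7 (gather 2 mica): mica=2 sand=5 steel=12
After 8 (craft axe): axe=2 sand=1 steel=12
After 9 (gather 7 mica): axe=2 mica=7 sand=1 steel=12
After 10 (gather 12 nickel): axe=2 mica=7 nickel=12 sand=1 steel=12
After 11 (gather 9 sand): axe=2 mica=7 nickel=12 sand=10 steel=12
After 12 (consume 10 sand): axe=2 mica=7 nickel=12 steel=12
After 13 (consume 2 axe): mica=7 nickel=12 steel=12
After 14 (gather 5 sand): mica=7 nickel=12 sand=5 steel=12

Answer: mica=7 nickel=12 sand=5 steel=12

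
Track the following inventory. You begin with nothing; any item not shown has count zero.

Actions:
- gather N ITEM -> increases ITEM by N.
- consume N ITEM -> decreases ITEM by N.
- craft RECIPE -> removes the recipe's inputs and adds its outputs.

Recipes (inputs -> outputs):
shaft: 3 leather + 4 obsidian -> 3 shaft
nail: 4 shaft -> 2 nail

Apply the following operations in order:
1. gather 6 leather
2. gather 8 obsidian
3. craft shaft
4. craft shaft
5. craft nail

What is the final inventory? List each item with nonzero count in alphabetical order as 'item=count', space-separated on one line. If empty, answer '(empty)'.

After 1 (gather 6 leather): leather=6
After 2 (gather 8 obsidian): leather=6 obsidian=8
After 3 (craft shaft): leather=3 obsidian=4 shaft=3
After 4 (craft shaft): shaft=6
After 5 (craft nail): nail=2 shaft=2

Answer: nail=2 shaft=2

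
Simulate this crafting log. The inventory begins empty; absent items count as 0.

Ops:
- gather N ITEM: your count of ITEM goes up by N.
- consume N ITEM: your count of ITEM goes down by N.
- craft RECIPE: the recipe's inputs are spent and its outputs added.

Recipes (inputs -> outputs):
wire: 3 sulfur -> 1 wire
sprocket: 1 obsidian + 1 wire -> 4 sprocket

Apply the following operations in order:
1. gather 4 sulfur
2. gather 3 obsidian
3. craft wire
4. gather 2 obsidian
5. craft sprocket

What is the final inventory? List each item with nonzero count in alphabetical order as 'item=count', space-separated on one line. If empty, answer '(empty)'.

Answer: obsidian=4 sprocket=4 sulfur=1

Derivation:
After 1 (gather 4 sulfur): sulfur=4
After 2 (gather 3 obsidian): obsidian=3 sulfur=4
After 3 (craft wire): obsidian=3 sulfur=1 wire=1
After 4 (gather 2 obsidian): obsidian=5 sulfur=1 wire=1
After 5 (craft sprocket): obsidian=4 sprocket=4 sulfur=1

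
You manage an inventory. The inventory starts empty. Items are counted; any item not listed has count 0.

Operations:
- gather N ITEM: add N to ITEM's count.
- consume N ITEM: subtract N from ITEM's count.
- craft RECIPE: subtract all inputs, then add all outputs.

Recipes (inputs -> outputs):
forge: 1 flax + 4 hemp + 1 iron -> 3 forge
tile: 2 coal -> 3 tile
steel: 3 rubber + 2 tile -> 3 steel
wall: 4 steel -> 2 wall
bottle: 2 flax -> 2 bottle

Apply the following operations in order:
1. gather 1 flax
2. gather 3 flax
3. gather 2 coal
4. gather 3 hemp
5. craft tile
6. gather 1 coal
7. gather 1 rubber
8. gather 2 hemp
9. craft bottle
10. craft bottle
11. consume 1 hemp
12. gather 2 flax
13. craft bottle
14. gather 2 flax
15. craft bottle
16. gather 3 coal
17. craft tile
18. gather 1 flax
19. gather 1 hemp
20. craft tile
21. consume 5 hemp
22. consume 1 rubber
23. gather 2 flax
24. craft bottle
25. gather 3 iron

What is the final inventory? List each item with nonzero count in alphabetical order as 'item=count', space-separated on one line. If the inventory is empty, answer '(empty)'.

After 1 (gather 1 flax): flax=1
After 2 (gather 3 flax): flax=4
After 3 (gather 2 coal): coal=2 flax=4
After 4 (gather 3 hemp): coal=2 flax=4 hemp=3
After 5 (craft tile): flax=4 hemp=3 tile=3
After 6 (gather 1 coal): coal=1 flax=4 hemp=3 tile=3
After 7 (gather 1 rubber): coal=1 flax=4 hemp=3 rubber=1 tile=3
After 8 (gather 2 hemp): coal=1 flax=4 hemp=5 rubber=1 tile=3
After 9 (craft bottle): bottle=2 coal=1 flax=2 hemp=5 rubber=1 tile=3
After 10 (craft bottle): bottle=4 coal=1 hemp=5 rubber=1 tile=3
After 11 (consume 1 hemp): bottle=4 coal=1 hemp=4 rubber=1 tile=3
After 12 (gather 2 flax): bottle=4 coal=1 flax=2 hemp=4 rubber=1 tile=3
After 13 (craft bottle): bottle=6 coal=1 hemp=4 rubber=1 tile=3
After 14 (gather 2 flax): bottle=6 coal=1 flax=2 hemp=4 rubber=1 tile=3
After 15 (craft bottle): bottle=8 coal=1 hemp=4 rubber=1 tile=3
After 16 (gather 3 coal): bottle=8 coal=4 hemp=4 rubber=1 tile=3
After 17 (craft tile): bottle=8 coal=2 hemp=4 rubber=1 tile=6
After 18 (gather 1 flax): bottle=8 coal=2 flax=1 hemp=4 rubber=1 tile=6
After 19 (gather 1 hemp): bottle=8 coal=2 flax=1 hemp=5 rubber=1 tile=6
After 20 (craft tile): bottle=8 flax=1 hemp=5 rubber=1 tile=9
After 21 (consume 5 hemp): bottle=8 flax=1 rubber=1 tile=9
After 22 (consume 1 rubber): bottle=8 flax=1 tile=9
After 23 (gather 2 flax): bottle=8 flax=3 tile=9
After 24 (craft bottle): bottle=10 flax=1 tile=9
After 25 (gather 3 iron): bottle=10 flax=1 iron=3 tile=9

Answer: bottle=10 flax=1 iron=3 tile=9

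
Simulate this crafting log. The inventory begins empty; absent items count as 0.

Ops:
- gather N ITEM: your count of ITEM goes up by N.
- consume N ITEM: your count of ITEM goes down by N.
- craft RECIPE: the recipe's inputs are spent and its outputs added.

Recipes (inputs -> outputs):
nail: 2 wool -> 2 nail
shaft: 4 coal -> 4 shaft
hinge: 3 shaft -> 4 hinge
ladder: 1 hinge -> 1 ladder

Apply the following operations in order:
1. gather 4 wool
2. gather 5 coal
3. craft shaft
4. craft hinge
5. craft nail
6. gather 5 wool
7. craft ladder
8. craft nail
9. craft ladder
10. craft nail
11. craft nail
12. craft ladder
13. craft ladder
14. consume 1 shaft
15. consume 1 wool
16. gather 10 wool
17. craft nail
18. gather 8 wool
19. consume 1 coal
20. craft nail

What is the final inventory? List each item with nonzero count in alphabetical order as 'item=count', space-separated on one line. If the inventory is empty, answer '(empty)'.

Answer: ladder=4 nail=12 wool=14

Derivation:
After 1 (gather 4 wool): wool=4
After 2 (gather 5 coal): coal=5 wool=4
After 3 (craft shaft): coal=1 shaft=4 wool=4
After 4 (craft hinge): coal=1 hinge=4 shaft=1 wool=4
After 5 (craft nail): coal=1 hinge=4 nail=2 shaft=1 wool=2
After 6 (gather 5 wool): coal=1 hinge=4 nail=2 shaft=1 wool=7
After 7 (craft ladder): coal=1 hinge=3 ladder=1 nail=2 shaft=1 wool=7
After 8 (craft nail): coal=1 hinge=3 ladder=1 nail=4 shaft=1 wool=5
After 9 (craft ladder): coal=1 hinge=2 ladder=2 nail=4 shaft=1 wool=5
After 10 (craft nail): coal=1 hinge=2 ladder=2 nail=6 shaft=1 wool=3
After 11 (craft nail): coal=1 hinge=2 ladder=2 nail=8 shaft=1 wool=1
After 12 (craft ladder): coal=1 hinge=1 ladder=3 nail=8 shaft=1 wool=1
After 13 (craft ladder): coal=1 ladder=4 nail=8 shaft=1 wool=1
After 14 (consume 1 shaft): coal=1 ladder=4 nail=8 wool=1
After 15 (consume 1 wool): coal=1 ladder=4 nail=8
After 16 (gather 10 wool): coal=1 ladder=4 nail=8 wool=10
After 17 (craft nail): coal=1 ladder=4 nail=10 wool=8
After 18 (gather 8 wool): coal=1 ladder=4 nail=10 wool=16
After 19 (consume 1 coal): ladder=4 nail=10 wool=16
After 20 (craft nail): ladder=4 nail=12 wool=14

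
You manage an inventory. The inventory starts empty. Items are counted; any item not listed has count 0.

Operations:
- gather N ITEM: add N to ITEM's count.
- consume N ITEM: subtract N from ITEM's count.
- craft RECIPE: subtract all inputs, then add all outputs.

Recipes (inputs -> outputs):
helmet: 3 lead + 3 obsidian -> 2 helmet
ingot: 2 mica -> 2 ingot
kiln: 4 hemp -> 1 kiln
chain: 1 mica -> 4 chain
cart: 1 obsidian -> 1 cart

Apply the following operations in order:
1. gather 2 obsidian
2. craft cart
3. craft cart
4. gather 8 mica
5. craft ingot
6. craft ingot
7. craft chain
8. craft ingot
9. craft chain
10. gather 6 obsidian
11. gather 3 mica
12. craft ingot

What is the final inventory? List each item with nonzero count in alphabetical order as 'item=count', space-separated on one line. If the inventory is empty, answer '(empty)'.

After 1 (gather 2 obsidian): obsidian=2
After 2 (craft cart): cart=1 obsidian=1
After 3 (craft cart): cart=2
After 4 (gather 8 mica): cart=2 mica=8
After 5 (craft ingot): cart=2 ingot=2 mica=6
After 6 (craft ingot): cart=2 ingot=4 mica=4
After 7 (craft chain): cart=2 chain=4 ingot=4 mica=3
After 8 (craft ingot): cart=2 chain=4 ingot=6 mica=1
After 9 (craft chain): cart=2 chain=8 ingot=6
After 10 (gather 6 obsidian): cart=2 chain=8 ingot=6 obsidian=6
After 11 (gather 3 mica): cart=2 chain=8 ingot=6 mica=3 obsidian=6
After 12 (craft ingot): cart=2 chain=8 ingot=8 mica=1 obsidian=6

Answer: cart=2 chain=8 ingot=8 mica=1 obsidian=6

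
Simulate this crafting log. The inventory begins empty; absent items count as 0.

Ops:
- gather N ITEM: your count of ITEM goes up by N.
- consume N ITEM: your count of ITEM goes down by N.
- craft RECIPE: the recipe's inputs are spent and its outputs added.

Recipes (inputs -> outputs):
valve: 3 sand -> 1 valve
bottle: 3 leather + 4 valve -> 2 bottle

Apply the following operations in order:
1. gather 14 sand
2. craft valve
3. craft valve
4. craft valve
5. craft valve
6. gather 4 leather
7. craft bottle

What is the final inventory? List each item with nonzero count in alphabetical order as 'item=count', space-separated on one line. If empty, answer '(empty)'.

Answer: bottle=2 leather=1 sand=2

Derivation:
After 1 (gather 14 sand): sand=14
After 2 (craft valve): sand=11 valve=1
After 3 (craft valve): sand=8 valve=2
After 4 (craft valve): sand=5 valve=3
After 5 (craft valve): sand=2 valve=4
After 6 (gather 4 leather): leather=4 sand=2 valve=4
After 7 (craft bottle): bottle=2 leather=1 sand=2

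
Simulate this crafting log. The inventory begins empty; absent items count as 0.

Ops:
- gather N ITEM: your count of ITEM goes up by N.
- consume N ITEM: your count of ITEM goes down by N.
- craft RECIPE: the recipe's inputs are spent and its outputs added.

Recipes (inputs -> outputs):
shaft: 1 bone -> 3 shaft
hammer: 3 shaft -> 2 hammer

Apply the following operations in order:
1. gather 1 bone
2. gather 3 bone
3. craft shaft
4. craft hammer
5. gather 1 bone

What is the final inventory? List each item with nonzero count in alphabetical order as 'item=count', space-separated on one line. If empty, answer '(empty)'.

After 1 (gather 1 bone): bone=1
After 2 (gather 3 bone): bone=4
After 3 (craft shaft): bone=3 shaft=3
After 4 (craft hammer): bone=3 hammer=2
After 5 (gather 1 bone): bone=4 hammer=2

Answer: bone=4 hammer=2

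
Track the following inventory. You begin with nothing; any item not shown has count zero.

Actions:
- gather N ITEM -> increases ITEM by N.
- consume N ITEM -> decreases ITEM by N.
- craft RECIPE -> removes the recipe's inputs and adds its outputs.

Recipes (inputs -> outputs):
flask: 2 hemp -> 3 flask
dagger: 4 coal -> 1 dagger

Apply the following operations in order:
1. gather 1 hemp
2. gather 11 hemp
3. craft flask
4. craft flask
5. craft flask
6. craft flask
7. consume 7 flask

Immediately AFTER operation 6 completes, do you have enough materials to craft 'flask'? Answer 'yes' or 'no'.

Answer: yes

Derivation:
After 1 (gather 1 hemp): hemp=1
After 2 (gather 11 hemp): hemp=12
After 3 (craft flask): flask=3 hemp=10
After 4 (craft flask): flask=6 hemp=8
After 5 (craft flask): flask=9 hemp=6
After 6 (craft flask): flask=12 hemp=4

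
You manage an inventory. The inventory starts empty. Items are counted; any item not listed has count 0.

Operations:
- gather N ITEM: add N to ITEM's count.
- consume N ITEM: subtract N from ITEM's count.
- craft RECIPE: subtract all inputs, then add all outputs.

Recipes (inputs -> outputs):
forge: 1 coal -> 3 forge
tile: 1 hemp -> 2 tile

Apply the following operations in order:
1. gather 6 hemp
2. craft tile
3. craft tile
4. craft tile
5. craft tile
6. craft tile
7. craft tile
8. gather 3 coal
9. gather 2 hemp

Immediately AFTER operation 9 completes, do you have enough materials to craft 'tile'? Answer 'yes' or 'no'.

Answer: yes

Derivation:
After 1 (gather 6 hemp): hemp=6
After 2 (craft tile): hemp=5 tile=2
After 3 (craft tile): hemp=4 tile=4
After 4 (craft tile): hemp=3 tile=6
After 5 (craft tile): hemp=2 tile=8
After 6 (craft tile): hemp=1 tile=10
After 7 (craft tile): tile=12
After 8 (gather 3 coal): coal=3 tile=12
After 9 (gather 2 hemp): coal=3 hemp=2 tile=12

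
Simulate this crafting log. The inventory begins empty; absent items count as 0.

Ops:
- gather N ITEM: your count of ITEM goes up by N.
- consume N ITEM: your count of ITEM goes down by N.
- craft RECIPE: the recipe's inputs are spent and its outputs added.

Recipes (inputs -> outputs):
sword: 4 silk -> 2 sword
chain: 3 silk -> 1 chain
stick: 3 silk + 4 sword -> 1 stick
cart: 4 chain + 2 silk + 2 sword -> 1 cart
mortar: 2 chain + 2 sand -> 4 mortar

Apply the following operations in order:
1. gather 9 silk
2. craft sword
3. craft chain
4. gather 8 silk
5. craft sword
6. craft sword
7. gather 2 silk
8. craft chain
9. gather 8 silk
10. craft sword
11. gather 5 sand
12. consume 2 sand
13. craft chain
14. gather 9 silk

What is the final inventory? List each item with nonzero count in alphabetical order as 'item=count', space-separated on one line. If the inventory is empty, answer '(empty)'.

After 1 (gather 9 silk): silk=9
After 2 (craft sword): silk=5 sword=2
After 3 (craft chain): chain=1 silk=2 sword=2
After 4 (gather 8 silk): chain=1 silk=10 sword=2
After 5 (craft sword): chain=1 silk=6 sword=4
After 6 (craft sword): chain=1 silk=2 sword=6
After 7 (gather 2 silk): chain=1 silk=4 sword=6
After 8 (craft chain): chain=2 silk=1 sword=6
After 9 (gather 8 silk): chain=2 silk=9 sword=6
After 10 (craft sword): chain=2 silk=5 sword=8
After 11 (gather 5 sand): chain=2 sand=5 silk=5 sword=8
After 12 (consume 2 sand): chain=2 sand=3 silk=5 sword=8
After 13 (craft chain): chain=3 sand=3 silk=2 sword=8
After 14 (gather 9 silk): chain=3 sand=3 silk=11 sword=8

Answer: chain=3 sand=3 silk=11 sword=8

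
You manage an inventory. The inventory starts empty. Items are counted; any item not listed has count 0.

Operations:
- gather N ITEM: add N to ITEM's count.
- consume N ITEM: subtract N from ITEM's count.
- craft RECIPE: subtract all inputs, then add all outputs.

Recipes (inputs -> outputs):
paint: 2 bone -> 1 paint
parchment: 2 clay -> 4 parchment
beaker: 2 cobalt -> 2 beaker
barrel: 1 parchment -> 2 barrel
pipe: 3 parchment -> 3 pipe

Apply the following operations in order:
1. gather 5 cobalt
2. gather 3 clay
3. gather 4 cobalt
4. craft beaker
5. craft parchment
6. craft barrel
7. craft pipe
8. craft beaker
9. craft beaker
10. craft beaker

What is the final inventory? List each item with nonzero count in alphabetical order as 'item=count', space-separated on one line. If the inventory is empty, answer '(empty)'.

After 1 (gather 5 cobalt): cobalt=5
After 2 (gather 3 clay): clay=3 cobalt=5
After 3 (gather 4 cobalt): clay=3 cobalt=9
After 4 (craft beaker): beaker=2 clay=3 cobalt=7
After 5 (craft parchment): beaker=2 clay=1 cobalt=7 parchment=4
After 6 (craft barrel): barrel=2 beaker=2 clay=1 cobalt=7 parchment=3
After 7 (craft pipe): barrel=2 beaker=2 clay=1 cobalt=7 pipe=3
After 8 (craft beaker): barrel=2 beaker=4 clay=1 cobalt=5 pipe=3
After 9 (craft beaker): barrel=2 beaker=6 clay=1 cobalt=3 pipe=3
After 10 (craft beaker): barrel=2 beaker=8 clay=1 cobalt=1 pipe=3

Answer: barrel=2 beaker=8 clay=1 cobalt=1 pipe=3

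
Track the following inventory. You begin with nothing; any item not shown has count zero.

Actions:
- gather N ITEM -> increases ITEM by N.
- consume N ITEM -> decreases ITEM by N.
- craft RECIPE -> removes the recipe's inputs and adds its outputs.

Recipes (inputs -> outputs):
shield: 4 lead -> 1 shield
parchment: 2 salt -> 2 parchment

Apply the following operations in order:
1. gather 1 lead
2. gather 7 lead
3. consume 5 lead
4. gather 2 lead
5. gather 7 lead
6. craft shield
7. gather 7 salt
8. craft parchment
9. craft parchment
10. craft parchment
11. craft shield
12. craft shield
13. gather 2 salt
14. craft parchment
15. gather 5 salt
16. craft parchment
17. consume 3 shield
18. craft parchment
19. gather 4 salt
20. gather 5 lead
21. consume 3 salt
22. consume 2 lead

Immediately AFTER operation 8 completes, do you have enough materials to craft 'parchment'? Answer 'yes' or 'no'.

After 1 (gather 1 lead): lead=1
After 2 (gather 7 lead): lead=8
After 3 (consume 5 lead): lead=3
After 4 (gather 2 lead): lead=5
After 5 (gather 7 lead): lead=12
After 6 (craft shield): lead=8 shield=1
After 7 (gather 7 salt): lead=8 salt=7 shield=1
After 8 (craft parchment): lead=8 parchment=2 salt=5 shield=1

Answer: yes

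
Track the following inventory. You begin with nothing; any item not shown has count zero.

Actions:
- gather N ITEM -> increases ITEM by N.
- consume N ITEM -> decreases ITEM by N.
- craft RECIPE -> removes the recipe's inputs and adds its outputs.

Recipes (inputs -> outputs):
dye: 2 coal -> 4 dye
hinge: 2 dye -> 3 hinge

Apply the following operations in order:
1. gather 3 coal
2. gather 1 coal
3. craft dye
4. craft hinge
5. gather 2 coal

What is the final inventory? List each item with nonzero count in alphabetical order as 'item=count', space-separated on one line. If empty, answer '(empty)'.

After 1 (gather 3 coal): coal=3
After 2 (gather 1 coal): coal=4
After 3 (craft dye): coal=2 dye=4
After 4 (craft hinge): coal=2 dye=2 hinge=3
After 5 (gather 2 coal): coal=4 dye=2 hinge=3

Answer: coal=4 dye=2 hinge=3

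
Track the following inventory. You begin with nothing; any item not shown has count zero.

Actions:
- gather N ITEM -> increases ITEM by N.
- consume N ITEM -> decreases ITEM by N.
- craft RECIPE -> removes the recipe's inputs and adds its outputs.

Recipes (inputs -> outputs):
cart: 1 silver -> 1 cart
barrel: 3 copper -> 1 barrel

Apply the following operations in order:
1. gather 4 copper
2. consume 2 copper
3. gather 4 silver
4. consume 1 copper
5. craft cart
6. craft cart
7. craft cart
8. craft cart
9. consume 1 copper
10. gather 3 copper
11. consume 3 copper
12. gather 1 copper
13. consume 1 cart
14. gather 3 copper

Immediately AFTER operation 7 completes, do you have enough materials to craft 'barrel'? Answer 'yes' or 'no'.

After 1 (gather 4 copper): copper=4
After 2 (consume 2 copper): copper=2
After 3 (gather 4 silver): copper=2 silver=4
After 4 (consume 1 copper): copper=1 silver=4
After 5 (craft cart): cart=1 copper=1 silver=3
After 6 (craft cart): cart=2 copper=1 silver=2
After 7 (craft cart): cart=3 copper=1 silver=1

Answer: no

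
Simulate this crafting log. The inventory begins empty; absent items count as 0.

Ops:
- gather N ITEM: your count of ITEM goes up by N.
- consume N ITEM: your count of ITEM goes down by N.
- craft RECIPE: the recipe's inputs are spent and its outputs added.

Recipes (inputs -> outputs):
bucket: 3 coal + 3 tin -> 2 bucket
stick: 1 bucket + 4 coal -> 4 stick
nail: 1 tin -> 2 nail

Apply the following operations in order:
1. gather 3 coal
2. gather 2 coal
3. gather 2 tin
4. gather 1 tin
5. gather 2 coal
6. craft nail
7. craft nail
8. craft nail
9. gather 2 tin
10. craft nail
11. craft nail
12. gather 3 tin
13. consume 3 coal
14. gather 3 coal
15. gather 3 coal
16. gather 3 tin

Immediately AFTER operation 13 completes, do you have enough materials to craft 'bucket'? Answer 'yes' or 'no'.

After 1 (gather 3 coal): coal=3
After 2 (gather 2 coal): coal=5
After 3 (gather 2 tin): coal=5 tin=2
After 4 (gather 1 tin): coal=5 tin=3
After 5 (gather 2 coal): coal=7 tin=3
After 6 (craft nail): coal=7 nail=2 tin=2
After 7 (craft nail): coal=7 nail=4 tin=1
After 8 (craft nail): coal=7 nail=6
After 9 (gather 2 tin): coal=7 nail=6 tin=2
After 10 (craft nail): coal=7 nail=8 tin=1
After 11 (craft nail): coal=7 nail=10
After 12 (gather 3 tin): coal=7 nail=10 tin=3
After 13 (consume 3 coal): coal=4 nail=10 tin=3

Answer: yes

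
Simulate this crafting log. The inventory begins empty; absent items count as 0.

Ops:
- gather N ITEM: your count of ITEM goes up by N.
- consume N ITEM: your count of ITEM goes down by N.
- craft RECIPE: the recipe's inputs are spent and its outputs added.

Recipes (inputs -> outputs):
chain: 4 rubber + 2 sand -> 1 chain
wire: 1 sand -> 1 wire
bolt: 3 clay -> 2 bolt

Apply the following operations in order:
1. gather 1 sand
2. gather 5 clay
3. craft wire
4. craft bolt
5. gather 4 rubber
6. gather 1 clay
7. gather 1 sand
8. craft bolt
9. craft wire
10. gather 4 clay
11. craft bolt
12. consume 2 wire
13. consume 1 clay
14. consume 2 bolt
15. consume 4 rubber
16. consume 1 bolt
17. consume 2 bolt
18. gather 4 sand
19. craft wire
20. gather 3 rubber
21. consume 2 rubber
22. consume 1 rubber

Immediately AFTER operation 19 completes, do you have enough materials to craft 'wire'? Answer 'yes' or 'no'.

After 1 (gather 1 sand): sand=1
After 2 (gather 5 clay): clay=5 sand=1
After 3 (craft wire): clay=5 wire=1
After 4 (craft bolt): bolt=2 clay=2 wire=1
After 5 (gather 4 rubber): bolt=2 clay=2 rubber=4 wire=1
After 6 (gather 1 clay): bolt=2 clay=3 rubber=4 wire=1
After 7 (gather 1 sand): bolt=2 clay=3 rubber=4 sand=1 wire=1
After 8 (craft bolt): bolt=4 rubber=4 sand=1 wire=1
After 9 (craft wire): bolt=4 rubber=4 wire=2
After 10 (gather 4 clay): bolt=4 clay=4 rubber=4 wire=2
After 11 (craft bolt): bolt=6 clay=1 rubber=4 wire=2
After 12 (consume 2 wire): bolt=6 clay=1 rubber=4
After 13 (consume 1 clay): bolt=6 rubber=4
After 14 (consume 2 bolt): bolt=4 rubber=4
After 15 (consume 4 rubber): bolt=4
After 16 (consume 1 bolt): bolt=3
After 17 (consume 2 bolt): bolt=1
After 18 (gather 4 sand): bolt=1 sand=4
After 19 (craft wire): bolt=1 sand=3 wire=1

Answer: yes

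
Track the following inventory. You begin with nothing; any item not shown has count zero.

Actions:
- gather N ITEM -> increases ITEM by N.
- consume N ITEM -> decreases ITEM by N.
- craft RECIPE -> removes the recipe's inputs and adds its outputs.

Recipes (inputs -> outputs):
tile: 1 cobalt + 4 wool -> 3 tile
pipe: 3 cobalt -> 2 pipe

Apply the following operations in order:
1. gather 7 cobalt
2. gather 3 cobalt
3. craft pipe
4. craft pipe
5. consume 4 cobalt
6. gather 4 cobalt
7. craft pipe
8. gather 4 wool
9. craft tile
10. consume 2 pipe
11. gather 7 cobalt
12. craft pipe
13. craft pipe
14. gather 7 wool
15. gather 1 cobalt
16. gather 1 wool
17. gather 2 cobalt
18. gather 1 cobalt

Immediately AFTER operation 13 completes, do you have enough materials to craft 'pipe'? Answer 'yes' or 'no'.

After 1 (gather 7 cobalt): cobalt=7
After 2 (gather 3 cobalt): cobalt=10
After 3 (craft pipe): cobalt=7 pipe=2
After 4 (craft pipe): cobalt=4 pipe=4
After 5 (consume 4 cobalt): pipe=4
After 6 (gather 4 cobalt): cobalt=4 pipe=4
After 7 (craft pipe): cobalt=1 pipe=6
After 8 (gather 4 wool): cobalt=1 pipe=6 wool=4
After 9 (craft tile): pipe=6 tile=3
After 10 (consume 2 pipe): pipe=4 tile=3
After 11 (gather 7 cobalt): cobalt=7 pipe=4 tile=3
After 12 (craft pipe): cobalt=4 pipe=6 tile=3
After 13 (craft pipe): cobalt=1 pipe=8 tile=3

Answer: no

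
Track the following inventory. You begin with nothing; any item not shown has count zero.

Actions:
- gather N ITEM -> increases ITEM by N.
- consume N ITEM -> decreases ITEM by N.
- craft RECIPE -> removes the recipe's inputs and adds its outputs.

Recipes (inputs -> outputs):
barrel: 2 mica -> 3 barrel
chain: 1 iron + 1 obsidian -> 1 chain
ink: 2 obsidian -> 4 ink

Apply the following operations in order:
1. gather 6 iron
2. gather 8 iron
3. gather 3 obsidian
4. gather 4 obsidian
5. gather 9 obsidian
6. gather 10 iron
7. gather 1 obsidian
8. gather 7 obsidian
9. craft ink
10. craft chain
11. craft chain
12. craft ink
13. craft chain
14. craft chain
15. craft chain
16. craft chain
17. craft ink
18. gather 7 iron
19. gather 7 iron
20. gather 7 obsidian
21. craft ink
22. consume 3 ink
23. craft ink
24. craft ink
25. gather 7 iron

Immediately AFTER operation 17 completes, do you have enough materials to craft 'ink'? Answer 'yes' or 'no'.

After 1 (gather 6 iron): iron=6
After 2 (gather 8 iron): iron=14
After 3 (gather 3 obsidian): iron=14 obsidian=3
After 4 (gather 4 obsidian): iron=14 obsidian=7
After 5 (gather 9 obsidian): iron=14 obsidian=16
After 6 (gather 10 iron): iron=24 obsidian=16
After 7 (gather 1 obsidian): iron=24 obsidian=17
After 8 (gather 7 obsidian): iron=24 obsidian=24
After 9 (craft ink): ink=4 iron=24 obsidian=22
After 10 (craft chain): chain=1 ink=4 iron=23 obsidian=21
After 11 (craft chain): chain=2 ink=4 iron=22 obsidian=20
After 12 (craft ink): chain=2 ink=8 iron=22 obsidian=18
After 13 (craft chain): chain=3 ink=8 iron=21 obsidian=17
After 14 (craft chain): chain=4 ink=8 iron=20 obsidian=16
After 15 (craft chain): chain=5 ink=8 iron=19 obsidian=15
After 16 (craft chain): chain=6 ink=8 iron=18 obsidian=14
After 17 (craft ink): chain=6 ink=12 iron=18 obsidian=12

Answer: yes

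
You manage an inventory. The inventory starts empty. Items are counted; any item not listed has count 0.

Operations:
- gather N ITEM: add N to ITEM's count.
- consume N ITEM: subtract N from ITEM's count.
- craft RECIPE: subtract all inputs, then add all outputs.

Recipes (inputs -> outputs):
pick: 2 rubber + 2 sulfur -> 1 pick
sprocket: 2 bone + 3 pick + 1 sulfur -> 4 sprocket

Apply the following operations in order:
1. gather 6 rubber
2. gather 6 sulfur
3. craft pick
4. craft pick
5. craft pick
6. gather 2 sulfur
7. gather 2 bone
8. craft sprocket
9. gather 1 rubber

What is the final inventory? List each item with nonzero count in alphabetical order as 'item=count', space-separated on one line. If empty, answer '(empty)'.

Answer: rubber=1 sprocket=4 sulfur=1

Derivation:
After 1 (gather 6 rubber): rubber=6
After 2 (gather 6 sulfur): rubber=6 sulfur=6
After 3 (craft pick): pick=1 rubber=4 sulfur=4
After 4 (craft pick): pick=2 rubber=2 sulfur=2
After 5 (craft pick): pick=3
After 6 (gather 2 sulfur): pick=3 sulfur=2
After 7 (gather 2 bone): bone=2 pick=3 sulfur=2
After 8 (craft sprocket): sprocket=4 sulfur=1
After 9 (gather 1 rubber): rubber=1 sprocket=4 sulfur=1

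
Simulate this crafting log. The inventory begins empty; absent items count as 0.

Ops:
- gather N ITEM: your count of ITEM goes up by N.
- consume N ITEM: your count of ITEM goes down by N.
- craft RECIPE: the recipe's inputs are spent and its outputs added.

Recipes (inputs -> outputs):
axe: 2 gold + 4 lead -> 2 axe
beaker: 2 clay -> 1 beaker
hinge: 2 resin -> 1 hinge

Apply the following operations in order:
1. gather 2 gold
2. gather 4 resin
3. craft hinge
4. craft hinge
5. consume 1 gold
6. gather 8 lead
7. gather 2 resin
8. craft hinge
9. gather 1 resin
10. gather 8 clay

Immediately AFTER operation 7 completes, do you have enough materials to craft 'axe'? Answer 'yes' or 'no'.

After 1 (gather 2 gold): gold=2
After 2 (gather 4 resin): gold=2 resin=4
After 3 (craft hinge): gold=2 hinge=1 resin=2
After 4 (craft hinge): gold=2 hinge=2
After 5 (consume 1 gold): gold=1 hinge=2
After 6 (gather 8 lead): gold=1 hinge=2 lead=8
After 7 (gather 2 resin): gold=1 hinge=2 lead=8 resin=2

Answer: no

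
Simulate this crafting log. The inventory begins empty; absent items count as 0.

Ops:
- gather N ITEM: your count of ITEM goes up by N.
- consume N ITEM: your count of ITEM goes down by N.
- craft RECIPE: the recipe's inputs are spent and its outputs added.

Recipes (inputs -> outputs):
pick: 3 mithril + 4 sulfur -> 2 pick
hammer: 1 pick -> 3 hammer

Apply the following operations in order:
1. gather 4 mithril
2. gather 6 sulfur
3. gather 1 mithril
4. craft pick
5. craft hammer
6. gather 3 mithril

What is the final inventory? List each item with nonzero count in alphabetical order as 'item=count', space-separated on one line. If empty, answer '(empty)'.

Answer: hammer=3 mithril=5 pick=1 sulfur=2

Derivation:
After 1 (gather 4 mithril): mithril=4
After 2 (gather 6 sulfur): mithril=4 sulfur=6
After 3 (gather 1 mithril): mithril=5 sulfur=6
After 4 (craft pick): mithril=2 pick=2 sulfur=2
After 5 (craft hammer): hammer=3 mithril=2 pick=1 sulfur=2
After 6 (gather 3 mithril): hammer=3 mithril=5 pick=1 sulfur=2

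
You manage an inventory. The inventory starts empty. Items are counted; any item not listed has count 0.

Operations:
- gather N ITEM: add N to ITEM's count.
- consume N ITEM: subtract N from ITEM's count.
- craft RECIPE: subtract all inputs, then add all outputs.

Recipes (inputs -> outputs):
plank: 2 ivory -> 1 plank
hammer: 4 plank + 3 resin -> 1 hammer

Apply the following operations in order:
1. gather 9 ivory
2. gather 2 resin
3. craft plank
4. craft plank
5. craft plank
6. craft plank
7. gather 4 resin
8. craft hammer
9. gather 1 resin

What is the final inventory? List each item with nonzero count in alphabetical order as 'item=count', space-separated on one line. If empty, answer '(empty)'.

Answer: hammer=1 ivory=1 resin=4

Derivation:
After 1 (gather 9 ivory): ivory=9
After 2 (gather 2 resin): ivory=9 resin=2
After 3 (craft plank): ivory=7 plank=1 resin=2
After 4 (craft plank): ivory=5 plank=2 resin=2
After 5 (craft plank): ivory=3 plank=3 resin=2
After 6 (craft plank): ivory=1 plank=4 resin=2
After 7 (gather 4 resin): ivory=1 plank=4 resin=6
After 8 (craft hammer): hammer=1 ivory=1 resin=3
After 9 (gather 1 resin): hammer=1 ivory=1 resin=4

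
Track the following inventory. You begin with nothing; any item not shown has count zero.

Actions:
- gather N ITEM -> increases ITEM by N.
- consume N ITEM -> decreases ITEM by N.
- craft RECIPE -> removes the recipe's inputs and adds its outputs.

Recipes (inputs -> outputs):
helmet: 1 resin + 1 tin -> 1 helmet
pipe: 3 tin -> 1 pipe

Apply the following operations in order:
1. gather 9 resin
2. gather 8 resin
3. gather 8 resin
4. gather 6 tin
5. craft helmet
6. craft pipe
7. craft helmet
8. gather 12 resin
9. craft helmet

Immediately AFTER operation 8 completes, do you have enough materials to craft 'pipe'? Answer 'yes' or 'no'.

After 1 (gather 9 resin): resin=9
After 2 (gather 8 resin): resin=17
After 3 (gather 8 resin): resin=25
After 4 (gather 6 tin): resin=25 tin=6
After 5 (craft helmet): helmet=1 resin=24 tin=5
After 6 (craft pipe): helmet=1 pipe=1 resin=24 tin=2
After 7 (craft helmet): helmet=2 pipe=1 resin=23 tin=1
After 8 (gather 12 resin): helmet=2 pipe=1 resin=35 tin=1

Answer: no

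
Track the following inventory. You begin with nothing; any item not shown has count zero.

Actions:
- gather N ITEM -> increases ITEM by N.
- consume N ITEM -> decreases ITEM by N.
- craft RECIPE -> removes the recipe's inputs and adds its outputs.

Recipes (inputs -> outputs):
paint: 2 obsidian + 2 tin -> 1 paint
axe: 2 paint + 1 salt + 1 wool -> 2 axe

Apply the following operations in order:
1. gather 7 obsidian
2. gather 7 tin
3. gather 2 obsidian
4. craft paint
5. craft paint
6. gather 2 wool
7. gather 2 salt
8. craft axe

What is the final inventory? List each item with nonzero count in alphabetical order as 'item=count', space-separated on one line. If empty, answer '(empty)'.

Answer: axe=2 obsidian=5 salt=1 tin=3 wool=1

Derivation:
After 1 (gather 7 obsidian): obsidian=7
After 2 (gather 7 tin): obsidian=7 tin=7
After 3 (gather 2 obsidian): obsidian=9 tin=7
After 4 (craft paint): obsidian=7 paint=1 tin=5
After 5 (craft paint): obsidian=5 paint=2 tin=3
After 6 (gather 2 wool): obsidian=5 paint=2 tin=3 wool=2
After 7 (gather 2 salt): obsidian=5 paint=2 salt=2 tin=3 wool=2
After 8 (craft axe): axe=2 obsidian=5 salt=1 tin=3 wool=1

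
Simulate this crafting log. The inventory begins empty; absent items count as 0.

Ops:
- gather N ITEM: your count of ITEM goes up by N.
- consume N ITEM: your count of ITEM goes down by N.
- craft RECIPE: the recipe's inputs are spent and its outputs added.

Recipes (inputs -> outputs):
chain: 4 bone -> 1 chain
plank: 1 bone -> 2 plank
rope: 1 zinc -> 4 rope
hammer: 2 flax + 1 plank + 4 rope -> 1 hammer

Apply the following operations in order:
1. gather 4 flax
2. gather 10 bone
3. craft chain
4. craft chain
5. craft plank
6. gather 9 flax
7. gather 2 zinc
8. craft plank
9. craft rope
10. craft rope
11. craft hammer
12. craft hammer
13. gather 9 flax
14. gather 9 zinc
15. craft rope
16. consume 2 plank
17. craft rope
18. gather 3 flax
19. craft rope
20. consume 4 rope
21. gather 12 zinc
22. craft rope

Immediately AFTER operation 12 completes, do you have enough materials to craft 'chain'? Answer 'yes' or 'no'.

After 1 (gather 4 flax): flax=4
After 2 (gather 10 bone): bone=10 flax=4
After 3 (craft chain): bone=6 chain=1 flax=4
After 4 (craft chain): bone=2 chain=2 flax=4
After 5 (craft plank): bone=1 chain=2 flax=4 plank=2
After 6 (gather 9 flax): bone=1 chain=2 flax=13 plank=2
After 7 (gather 2 zinc): bone=1 chain=2 flax=13 plank=2 zinc=2
After 8 (craft plank): chain=2 flax=13 plank=4 zinc=2
After 9 (craft rope): chain=2 flax=13 plank=4 rope=4 zinc=1
After 10 (craft rope): chain=2 flax=13 plank=4 rope=8
After 11 (craft hammer): chain=2 flax=11 hammer=1 plank=3 rope=4
After 12 (craft hammer): chain=2 flax=9 hammer=2 plank=2

Answer: no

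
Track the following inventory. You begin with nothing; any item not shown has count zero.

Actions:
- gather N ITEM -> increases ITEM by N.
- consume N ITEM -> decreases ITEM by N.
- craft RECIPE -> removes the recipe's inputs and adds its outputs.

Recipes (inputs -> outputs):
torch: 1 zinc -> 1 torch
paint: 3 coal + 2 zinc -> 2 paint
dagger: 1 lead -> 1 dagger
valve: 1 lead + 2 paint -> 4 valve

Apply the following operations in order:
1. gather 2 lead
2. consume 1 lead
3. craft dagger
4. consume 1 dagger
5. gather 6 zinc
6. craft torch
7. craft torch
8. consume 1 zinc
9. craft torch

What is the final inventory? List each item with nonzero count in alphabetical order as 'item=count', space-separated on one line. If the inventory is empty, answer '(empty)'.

Answer: torch=3 zinc=2

Derivation:
After 1 (gather 2 lead): lead=2
After 2 (consume 1 lead): lead=1
After 3 (craft dagger): dagger=1
After 4 (consume 1 dagger): (empty)
After 5 (gather 6 zinc): zinc=6
After 6 (craft torch): torch=1 zinc=5
After 7 (craft torch): torch=2 zinc=4
After 8 (consume 1 zinc): torch=2 zinc=3
After 9 (craft torch): torch=3 zinc=2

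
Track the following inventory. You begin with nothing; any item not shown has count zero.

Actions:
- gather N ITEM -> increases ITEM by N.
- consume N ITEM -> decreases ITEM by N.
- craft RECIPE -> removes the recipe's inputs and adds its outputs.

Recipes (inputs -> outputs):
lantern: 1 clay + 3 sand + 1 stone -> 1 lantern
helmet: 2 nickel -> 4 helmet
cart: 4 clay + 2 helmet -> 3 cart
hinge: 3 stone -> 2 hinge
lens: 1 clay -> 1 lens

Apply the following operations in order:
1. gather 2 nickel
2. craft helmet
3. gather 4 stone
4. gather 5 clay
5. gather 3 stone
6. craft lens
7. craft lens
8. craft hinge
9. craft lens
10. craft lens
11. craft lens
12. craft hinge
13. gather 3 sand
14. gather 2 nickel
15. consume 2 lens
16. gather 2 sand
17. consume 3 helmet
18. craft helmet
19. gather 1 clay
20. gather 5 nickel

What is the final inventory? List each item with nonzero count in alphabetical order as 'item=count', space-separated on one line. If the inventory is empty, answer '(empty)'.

After 1 (gather 2 nickel): nickel=2
After 2 (craft helmet): helmet=4
After 3 (gather 4 stone): helmet=4 stone=4
After 4 (gather 5 clay): clay=5 helmet=4 stone=4
After 5 (gather 3 stone): clay=5 helmet=4 stone=7
After 6 (craft lens): clay=4 helmet=4 lens=1 stone=7
After 7 (craft lens): clay=3 helmet=4 lens=2 stone=7
After 8 (craft hinge): clay=3 helmet=4 hinge=2 lens=2 stone=4
After 9 (craft lens): clay=2 helmet=4 hinge=2 lens=3 stone=4
After 10 (craft lens): clay=1 helmet=4 hinge=2 lens=4 stone=4
After 11 (craft lens): helmet=4 hinge=2 lens=5 stone=4
After 12 (craft hinge): helmet=4 hinge=4 lens=5 stone=1
After 13 (gather 3 sand): helmet=4 hinge=4 lens=5 sand=3 stone=1
After 14 (gather 2 nickel): helmet=4 hinge=4 lens=5 nickel=2 sand=3 stone=1
After 15 (consume 2 lens): helmet=4 hinge=4 lens=3 nickel=2 sand=3 stone=1
After 16 (gather 2 sand): helmet=4 hinge=4 lens=3 nickel=2 sand=5 stone=1
After 17 (consume 3 helmet): helmet=1 hinge=4 lens=3 nickel=2 sand=5 stone=1
After 18 (craft helmet): helmet=5 hinge=4 lens=3 sand=5 stone=1
After 19 (gather 1 clay): clay=1 helmet=5 hinge=4 lens=3 sand=5 stone=1
After 20 (gather 5 nickel): clay=1 helmet=5 hinge=4 lens=3 nickel=5 sand=5 stone=1

Answer: clay=1 helmet=5 hinge=4 lens=3 nickel=5 sand=5 stone=1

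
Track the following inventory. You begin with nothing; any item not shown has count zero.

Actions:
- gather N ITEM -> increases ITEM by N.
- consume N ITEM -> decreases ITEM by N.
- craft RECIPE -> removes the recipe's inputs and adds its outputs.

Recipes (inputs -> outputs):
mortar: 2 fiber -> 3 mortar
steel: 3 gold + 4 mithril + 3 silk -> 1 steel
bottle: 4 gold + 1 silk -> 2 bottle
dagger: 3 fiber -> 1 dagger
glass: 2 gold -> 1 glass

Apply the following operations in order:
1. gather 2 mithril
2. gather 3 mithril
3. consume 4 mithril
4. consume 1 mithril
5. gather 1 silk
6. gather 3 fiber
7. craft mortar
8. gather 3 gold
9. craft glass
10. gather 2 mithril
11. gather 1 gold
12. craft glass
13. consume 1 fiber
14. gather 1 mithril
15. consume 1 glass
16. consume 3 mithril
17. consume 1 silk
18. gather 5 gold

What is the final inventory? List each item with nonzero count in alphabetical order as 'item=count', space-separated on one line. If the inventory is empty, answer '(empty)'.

Answer: glass=1 gold=5 mortar=3

Derivation:
After 1 (gather 2 mithril): mithril=2
After 2 (gather 3 mithril): mithril=5
After 3 (consume 4 mithril): mithril=1
After 4 (consume 1 mithril): (empty)
After 5 (gather 1 silk): silk=1
After 6 (gather 3 fiber): fiber=3 silk=1
After 7 (craft mortar): fiber=1 mortar=3 silk=1
After 8 (gather 3 gold): fiber=1 gold=3 mortar=3 silk=1
After 9 (craft glass): fiber=1 glass=1 gold=1 mortar=3 silk=1
After 10 (gather 2 mithril): fiber=1 glass=1 gold=1 mithril=2 mortar=3 silk=1
After 11 (gather 1 gold): fiber=1 glass=1 gold=2 mithril=2 mortar=3 silk=1
After 12 (craft glass): fiber=1 glass=2 mithril=2 mortar=3 silk=1
After 13 (consume 1 fiber): glass=2 mithril=2 mortar=3 silk=1
After 14 (gather 1 mithril): glass=2 mithril=3 mortar=3 silk=1
After 15 (consume 1 glass): glass=1 mithril=3 mortar=3 silk=1
After 16 (consume 3 mithril): glass=1 mortar=3 silk=1
After 17 (consume 1 silk): glass=1 mortar=3
After 18 (gather 5 gold): glass=1 gold=5 mortar=3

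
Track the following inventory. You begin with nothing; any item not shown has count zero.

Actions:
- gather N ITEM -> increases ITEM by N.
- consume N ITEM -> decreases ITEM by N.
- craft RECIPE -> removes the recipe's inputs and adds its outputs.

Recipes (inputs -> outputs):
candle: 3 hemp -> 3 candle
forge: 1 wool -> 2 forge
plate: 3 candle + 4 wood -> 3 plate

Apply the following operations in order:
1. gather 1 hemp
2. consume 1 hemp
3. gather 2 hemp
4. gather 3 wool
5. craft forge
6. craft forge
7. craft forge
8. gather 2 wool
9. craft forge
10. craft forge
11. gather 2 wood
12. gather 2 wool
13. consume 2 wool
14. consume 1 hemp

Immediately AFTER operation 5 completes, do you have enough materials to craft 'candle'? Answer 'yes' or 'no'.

After 1 (gather 1 hemp): hemp=1
After 2 (consume 1 hemp): (empty)
After 3 (gather 2 hemp): hemp=2
After 4 (gather 3 wool): hemp=2 wool=3
After 5 (craft forge): forge=2 hemp=2 wool=2

Answer: no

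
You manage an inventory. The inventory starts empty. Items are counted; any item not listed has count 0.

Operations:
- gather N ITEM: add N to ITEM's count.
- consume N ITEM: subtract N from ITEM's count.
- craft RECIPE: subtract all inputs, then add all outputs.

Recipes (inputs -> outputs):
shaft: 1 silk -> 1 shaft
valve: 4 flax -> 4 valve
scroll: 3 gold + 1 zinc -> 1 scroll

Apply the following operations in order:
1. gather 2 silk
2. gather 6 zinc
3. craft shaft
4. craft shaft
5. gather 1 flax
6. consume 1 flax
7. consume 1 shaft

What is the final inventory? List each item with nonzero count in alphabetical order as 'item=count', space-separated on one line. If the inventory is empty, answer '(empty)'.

After 1 (gather 2 silk): silk=2
After 2 (gather 6 zinc): silk=2 zinc=6
After 3 (craft shaft): shaft=1 silk=1 zinc=6
After 4 (craft shaft): shaft=2 zinc=6
After 5 (gather 1 flax): flax=1 shaft=2 zinc=6
After 6 (consume 1 flax): shaft=2 zinc=6
After 7 (consume 1 shaft): shaft=1 zinc=6

Answer: shaft=1 zinc=6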